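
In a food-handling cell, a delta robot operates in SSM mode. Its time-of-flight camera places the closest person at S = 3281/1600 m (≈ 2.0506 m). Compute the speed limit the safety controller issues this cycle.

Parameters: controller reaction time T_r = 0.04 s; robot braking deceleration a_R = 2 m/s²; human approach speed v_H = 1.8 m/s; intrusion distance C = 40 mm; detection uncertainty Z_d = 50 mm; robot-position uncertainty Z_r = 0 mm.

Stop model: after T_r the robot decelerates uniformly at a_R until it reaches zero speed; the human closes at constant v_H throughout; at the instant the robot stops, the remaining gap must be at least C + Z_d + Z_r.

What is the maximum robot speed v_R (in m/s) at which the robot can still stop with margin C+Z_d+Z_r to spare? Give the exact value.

v_R_max = 29/20 m/s = 1.4500 m/s

collect terms ⇒ (1/4)·v_R² + (47/50)·v_R + (-15109/8000) = 0
  disc = (47/50)² − 4·(1/4)·(-15109/8000) = 110889/40000 ; √disc = 333/200
  v_R = (−(47/50) + 333/200) / (2·(1/4)) = 29/20 m/s
check:
T_s = v_R/a_R = (29/20)/2 = 0.7250 s
robot covers v_R·T_r = 1.4500·0.0400 = 0.0580 m before braking
robot under decel: 1.4500²/(2·2.0000) = 0.5256 m
human closes 1.8000·0.7650 = 1.3770 m
residual clearance needed = 0.0400+0.0500+0.0000 = 0.0900 m
sum ≈ 0.0580+0.5256+1.3770+0.0900 ≈ 2.0506 m = S ✓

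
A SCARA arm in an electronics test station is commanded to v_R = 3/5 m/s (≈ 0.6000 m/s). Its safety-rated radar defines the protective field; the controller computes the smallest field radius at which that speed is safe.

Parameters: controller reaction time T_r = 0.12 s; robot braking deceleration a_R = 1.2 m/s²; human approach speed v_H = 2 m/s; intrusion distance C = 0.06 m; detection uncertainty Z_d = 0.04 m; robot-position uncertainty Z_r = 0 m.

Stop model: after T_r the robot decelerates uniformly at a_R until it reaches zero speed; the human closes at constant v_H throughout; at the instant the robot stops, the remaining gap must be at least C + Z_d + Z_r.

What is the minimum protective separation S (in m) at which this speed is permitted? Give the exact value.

S_min = 781/500 m = 1.5620 m

braking lasts T_s = (3/5)/(6/5) = 0.5000 s
robot covers v_R·T_r = 0.6000·0.1200 = 0.0720 m before braking
robot covers 0.6000·0.5000 − ½·1.2000·0.5000² = 0.1500 m while stopping
person approaches 2.0000·(0.1200+0.5000) = 1.2400 m
margins: 0.0600+0.0400+0.0000 = 0.1000 m
S_min ≈ 0.0720+0.1500+1.2400+0.1000  ⇒  S_min = 781/500 m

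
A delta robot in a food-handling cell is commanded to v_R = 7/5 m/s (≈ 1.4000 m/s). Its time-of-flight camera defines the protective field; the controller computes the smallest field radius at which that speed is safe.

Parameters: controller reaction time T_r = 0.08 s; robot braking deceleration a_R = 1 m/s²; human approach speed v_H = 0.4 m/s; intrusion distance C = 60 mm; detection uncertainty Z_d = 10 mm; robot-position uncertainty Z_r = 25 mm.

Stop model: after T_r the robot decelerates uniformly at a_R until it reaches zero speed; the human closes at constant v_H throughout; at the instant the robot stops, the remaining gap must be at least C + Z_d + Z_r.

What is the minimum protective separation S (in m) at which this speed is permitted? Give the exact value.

S_min = 1779/1000 m = 1.7790 m

T_s = v_R/a_R = (7/5)/1 = 1.4000 s
robot in T_r: 1.4000·0.0800 = 0.1120 m
braking distance = 1.4000²/(2·1.0000) = 0.9800 m
human closes 0.4000·1.4800 = 0.5920 m
residual clearance needed = 0.0600+0.0100+0.0250 = 0.0950 m
S_min ≈ 0.1120+0.9800+0.5920+0.0950  ⇒  S_min = 1779/1000 m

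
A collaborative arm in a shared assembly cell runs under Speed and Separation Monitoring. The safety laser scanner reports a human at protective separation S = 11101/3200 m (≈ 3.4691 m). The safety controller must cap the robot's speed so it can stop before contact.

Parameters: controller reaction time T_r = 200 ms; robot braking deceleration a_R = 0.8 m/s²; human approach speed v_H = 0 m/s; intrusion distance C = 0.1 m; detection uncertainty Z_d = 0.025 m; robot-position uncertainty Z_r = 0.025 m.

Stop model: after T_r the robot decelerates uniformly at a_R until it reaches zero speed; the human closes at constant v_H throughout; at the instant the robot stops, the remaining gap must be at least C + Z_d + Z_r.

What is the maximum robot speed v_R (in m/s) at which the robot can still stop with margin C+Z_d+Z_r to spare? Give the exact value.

at the boundary: (5/8)·v² + (1/5)·v + (-10621/3200) = 0
  disc = (1/5)² − 4·(5/8)·(-10621/3200) = 53361/6400 ; √disc = 231/80
  v_R = (−(1/5) + 231/80) / (2·(5/8)) = 43/20 m/s
check:
stop time T_s = (43/20)/(4/5) = 2.6875 s
robot covers v_R·T_r = 2.1500·0.2000 = 0.4300 m before braking
robot covers 2.1500·2.6875 − ½·0.8000·2.6875² = 2.8891 m while stopping
human closes 0.0000·2.8875 = 0.0000 m
margins: 0.1000+0.0250+0.0250 = 0.1500 m
sum ≈ 0.4300+2.8891+0.0000+0.1500 ≈ 3.4691 m = S ✓

v_R_max = 43/20 m/s = 2.1500 m/s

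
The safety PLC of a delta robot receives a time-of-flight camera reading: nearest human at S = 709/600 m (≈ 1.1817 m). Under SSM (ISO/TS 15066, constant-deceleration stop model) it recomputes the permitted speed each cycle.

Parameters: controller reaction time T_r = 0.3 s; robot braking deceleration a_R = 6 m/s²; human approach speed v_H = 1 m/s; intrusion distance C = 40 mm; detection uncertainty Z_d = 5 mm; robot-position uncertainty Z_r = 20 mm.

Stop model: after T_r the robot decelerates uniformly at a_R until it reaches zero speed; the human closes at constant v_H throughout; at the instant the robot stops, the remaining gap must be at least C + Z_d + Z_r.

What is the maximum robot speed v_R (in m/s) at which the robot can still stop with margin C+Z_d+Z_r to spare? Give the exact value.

collect terms ⇒ (1/12)·v_R² + (7/15)·v_R + (-49/60) = 0
  disc = (7/15)² − 4·(1/12)·(-49/60) = 49/100 ; √disc = 7/10
  v_R = (−(7/15) + 7/10) / (2·(1/12)) = 7/5 m/s
check:
stop time T_s = (7/5)/6 = 0.2333 s
robot covers v_R·T_r = 1.4000·0.3000 = 0.4200 m before braking
robot covers 1.4000·0.2333 − ½·6.0000·0.2333² = 0.1633 m while stopping
human closes 1.0000·0.5333 = 0.5333 m
margins: 0.0400+0.0050+0.0200 = 0.0650 m
sum ≈ 0.4200+0.1633+0.5333+0.0650 ≈ 1.1817 m = S ✓

v_R_max = 7/5 m/s = 1.4000 m/s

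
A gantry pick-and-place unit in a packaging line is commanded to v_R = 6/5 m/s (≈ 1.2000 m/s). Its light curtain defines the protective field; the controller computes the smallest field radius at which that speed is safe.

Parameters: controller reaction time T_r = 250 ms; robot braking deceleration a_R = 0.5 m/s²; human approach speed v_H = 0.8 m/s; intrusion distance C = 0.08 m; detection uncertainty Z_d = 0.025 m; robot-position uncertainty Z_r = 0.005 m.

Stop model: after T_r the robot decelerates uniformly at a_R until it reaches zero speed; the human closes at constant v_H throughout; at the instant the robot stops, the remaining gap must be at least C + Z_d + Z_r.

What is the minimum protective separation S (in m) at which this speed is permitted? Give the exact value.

stop time T_s = (6/5)/(1/2) = 2.4000 s
robot covers v_R·T_r = 1.2000·0.2500 = 0.3000 m before braking
robot under decel: 1.2000²/(2·0.5000) = 1.4400 m
human closes 0.8000·2.6500 = 2.1200 m
margins: 0.0800+0.0250+0.0050 = 0.1100 m
S_min ≈ 0.3000+1.4400+2.1200+0.1100  ⇒  S_min = 397/100 m

S_min = 397/100 m = 3.9700 m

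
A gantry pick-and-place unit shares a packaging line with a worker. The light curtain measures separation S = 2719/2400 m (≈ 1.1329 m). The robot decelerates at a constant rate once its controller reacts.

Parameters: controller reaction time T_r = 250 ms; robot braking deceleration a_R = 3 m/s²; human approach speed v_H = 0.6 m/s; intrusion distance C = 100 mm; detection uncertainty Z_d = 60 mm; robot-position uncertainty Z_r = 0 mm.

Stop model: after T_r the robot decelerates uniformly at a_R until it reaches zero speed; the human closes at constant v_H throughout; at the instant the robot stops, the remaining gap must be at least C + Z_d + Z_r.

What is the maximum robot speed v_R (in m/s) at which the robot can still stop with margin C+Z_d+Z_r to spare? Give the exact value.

v_R_max = 5/4 m/s = 1.2500 m/s

at the boundary: (1/6)·v² + (9/20)·v + (-79/96) = 0
  disc = (9/20)² − 4·(1/6)·(-79/96) = 169/225 ; √disc = 13/15
  v_R = (−(9/20) + 13/15) / (2·(1/6)) = 5/4 m/s
check:
braking lasts T_s = (5/4)/3 = 0.4167 s
reaction-phase robot travel = 1.2500·0.2500 = 0.3125 m
braking distance = 1.2500²/(2·3.0000) = 0.2604 m
person approaches 0.6000·(0.2500+0.4167) = 0.4000 m
C+Z_d+Z_r = 0.1000+0.0600+0.0000 = 0.1600 m
sum ≈ 0.3125+0.2604+0.4000+0.1600 ≈ 1.1329 m = S ✓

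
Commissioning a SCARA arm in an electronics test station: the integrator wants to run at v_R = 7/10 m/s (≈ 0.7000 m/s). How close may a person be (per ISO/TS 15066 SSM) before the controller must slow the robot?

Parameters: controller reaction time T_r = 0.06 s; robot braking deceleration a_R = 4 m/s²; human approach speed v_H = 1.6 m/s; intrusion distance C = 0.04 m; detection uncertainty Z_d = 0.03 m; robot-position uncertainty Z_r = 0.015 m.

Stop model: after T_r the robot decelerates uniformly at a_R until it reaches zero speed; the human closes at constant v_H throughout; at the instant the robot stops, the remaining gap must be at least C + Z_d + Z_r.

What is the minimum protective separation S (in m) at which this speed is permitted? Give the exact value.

S_min = 2257/4000 m = 0.5643 m

T_s = v_R/a_R = (7/10)/4 = 0.1750 s
reaction-phase robot travel = 0.7000·0.0600 = 0.0420 m
braking distance = 0.7000²/(2·4.0000) = 0.0612 m
person approaches 1.6000·(0.0600+0.1750) = 0.3760 m
margins: 0.0400+0.0300+0.0150 = 0.0850 m
S_min ≈ 0.0420+0.0612+0.3760+0.0850  ⇒  S_min = 2257/4000 m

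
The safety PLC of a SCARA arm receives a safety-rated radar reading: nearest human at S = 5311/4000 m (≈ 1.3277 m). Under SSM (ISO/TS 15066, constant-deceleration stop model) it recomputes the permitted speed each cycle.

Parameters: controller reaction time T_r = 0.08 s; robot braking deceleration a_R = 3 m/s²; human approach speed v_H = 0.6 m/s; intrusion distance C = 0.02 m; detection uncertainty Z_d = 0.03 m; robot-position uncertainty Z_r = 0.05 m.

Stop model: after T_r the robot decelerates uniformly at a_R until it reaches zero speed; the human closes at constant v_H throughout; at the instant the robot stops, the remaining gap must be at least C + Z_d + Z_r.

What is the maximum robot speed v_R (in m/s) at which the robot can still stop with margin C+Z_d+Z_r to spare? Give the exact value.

v_R_max = 39/20 m/s = 1.9500 m/s

at the boundary: (1/6)·v² + (7/25)·v + (-4719/4000) = 0
  disc = (7/25)² − 4·(1/6)·(-4719/4000) = 8649/10000 ; √disc = 93/100
  v_R = (−(7/25) + 93/100) / (2·(1/6)) = 39/20 m/s
check:
braking lasts T_s = (39/20)/3 = 0.6500 s
robot in T_r: 1.9500·0.0800 = 0.1560 m
robot covers 1.9500·0.6500 − ½·3.0000·0.6500² = 0.6338 m while stopping
person approaches 0.6000·(0.0800+0.6500) = 0.4380 m
C+Z_d+Z_r = 0.0200+0.0300+0.0500 = 0.1000 m
sum ≈ 0.1560+0.6338+0.4380+0.1000 ≈ 1.3277 m = S ✓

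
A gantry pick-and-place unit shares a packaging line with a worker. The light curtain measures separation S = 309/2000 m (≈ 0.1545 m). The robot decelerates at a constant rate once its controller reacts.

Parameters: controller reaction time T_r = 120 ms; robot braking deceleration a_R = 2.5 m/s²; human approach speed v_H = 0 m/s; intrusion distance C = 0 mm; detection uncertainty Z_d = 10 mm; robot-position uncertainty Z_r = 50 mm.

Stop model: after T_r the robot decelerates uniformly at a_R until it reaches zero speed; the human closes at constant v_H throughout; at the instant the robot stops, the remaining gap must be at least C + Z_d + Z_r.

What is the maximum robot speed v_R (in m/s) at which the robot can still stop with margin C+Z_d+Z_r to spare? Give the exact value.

quadratic (1/5)·v² + (3/25)·v + (-189/2000) = 0
  disc = (3/25)² − 4·(1/5)·(-189/2000) = 9/100 ; √disc = 3/10
  v_R = (−(3/25) + 3/10) / (2·(1/5)) = 9/20 m/s
check:
braking lasts T_s = (9/20)/(5/2) = 0.1800 s
reaction-phase robot travel = 0.4500·0.1200 = 0.0540 m
robot under decel: 0.4500²/(2·2.5000) = 0.0405 m
human over T_r+T_s: 0.0000·(0.1200+0.1800) = 0.0000 m
margins: 0.0000+0.0100+0.0500 = 0.0600 m
sum ≈ 0.0540+0.0405+0.0000+0.0600 ≈ 0.1545 m = S ✓

v_R_max = 9/20 m/s = 0.4500 m/s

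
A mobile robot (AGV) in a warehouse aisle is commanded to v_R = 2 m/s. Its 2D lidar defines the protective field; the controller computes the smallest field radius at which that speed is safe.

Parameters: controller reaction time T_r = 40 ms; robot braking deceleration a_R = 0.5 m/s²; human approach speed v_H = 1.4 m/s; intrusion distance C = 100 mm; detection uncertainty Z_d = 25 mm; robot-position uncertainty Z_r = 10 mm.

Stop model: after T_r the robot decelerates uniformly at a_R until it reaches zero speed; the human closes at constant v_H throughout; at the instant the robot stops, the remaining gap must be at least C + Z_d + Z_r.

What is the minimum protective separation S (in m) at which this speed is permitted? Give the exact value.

stop time T_s = 2/(1/2) = 4.0000 s
reaction-phase robot travel = 2.0000·0.0400 = 0.0800 m
braking distance = 2.0000²/(2·0.5000) = 4.0000 m
human closes 1.4000·4.0400 = 5.6560 m
C+Z_d+Z_r = 0.1000+0.0250+0.0100 = 0.1350 m
S_min ≈ 0.0800+4.0000+5.6560+0.1350  ⇒  S_min = 9871/1000 m

S_min = 9871/1000 m = 9.8710 m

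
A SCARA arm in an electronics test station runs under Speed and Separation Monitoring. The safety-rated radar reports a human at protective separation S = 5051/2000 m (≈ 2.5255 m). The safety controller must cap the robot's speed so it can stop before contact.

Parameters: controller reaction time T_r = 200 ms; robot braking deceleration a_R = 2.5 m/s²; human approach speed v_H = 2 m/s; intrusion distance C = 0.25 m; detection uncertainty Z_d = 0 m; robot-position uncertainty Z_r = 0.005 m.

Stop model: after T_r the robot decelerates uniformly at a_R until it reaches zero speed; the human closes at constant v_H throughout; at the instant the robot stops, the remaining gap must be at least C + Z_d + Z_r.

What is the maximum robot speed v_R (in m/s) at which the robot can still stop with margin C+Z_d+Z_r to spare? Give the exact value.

v_R_max = 29/20 m/s = 1.4500 m/s

at the boundary: (1/5)·v² + (1)·v + (-3741/2000) = 0
  disc = (1)² − 4·(1/5)·(-3741/2000) = 6241/2500 ; √disc = 79/50
  v_R = (−(1) + 79/50) / (2·(1/5)) = 29/20 m/s
check:
braking lasts T_s = (29/20)/(5/2) = 0.5800 s
robot covers v_R·T_r = 1.4500·0.2000 = 0.2900 m before braking
robot covers 1.4500·0.5800 − ½·2.5000·0.5800² = 0.4205 m while stopping
person approaches 2.0000·(0.2000+0.5800) = 1.5600 m
C+Z_d+Z_r = 0.2500+0.0000+0.0050 = 0.2550 m
sum ≈ 0.2900+0.4205+1.5600+0.2550 ≈ 2.5255 m = S ✓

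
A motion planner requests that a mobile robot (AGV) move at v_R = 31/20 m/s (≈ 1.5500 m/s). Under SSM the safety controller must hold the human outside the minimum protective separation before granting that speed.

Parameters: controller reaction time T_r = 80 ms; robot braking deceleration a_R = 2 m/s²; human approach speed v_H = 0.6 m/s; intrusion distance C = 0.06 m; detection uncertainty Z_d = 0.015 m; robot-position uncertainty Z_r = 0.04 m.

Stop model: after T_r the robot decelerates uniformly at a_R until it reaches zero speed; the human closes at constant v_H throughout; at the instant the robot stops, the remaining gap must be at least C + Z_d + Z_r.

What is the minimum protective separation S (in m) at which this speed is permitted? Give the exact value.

braking lasts T_s = (31/20)/2 = 0.7750 s
reaction-phase robot travel = 1.5500·0.0800 = 0.1240 m
robot under decel: 1.5500²/(2·2.0000) = 0.6006 m
human closes 0.6000·0.8550 = 0.5130 m
residual clearance needed = 0.0600+0.0150+0.0400 = 0.1150 m
S_min ≈ 0.1240+0.6006+0.5130+0.1150  ⇒  S_min = 10821/8000 m

S_min = 10821/8000 m = 1.3526 m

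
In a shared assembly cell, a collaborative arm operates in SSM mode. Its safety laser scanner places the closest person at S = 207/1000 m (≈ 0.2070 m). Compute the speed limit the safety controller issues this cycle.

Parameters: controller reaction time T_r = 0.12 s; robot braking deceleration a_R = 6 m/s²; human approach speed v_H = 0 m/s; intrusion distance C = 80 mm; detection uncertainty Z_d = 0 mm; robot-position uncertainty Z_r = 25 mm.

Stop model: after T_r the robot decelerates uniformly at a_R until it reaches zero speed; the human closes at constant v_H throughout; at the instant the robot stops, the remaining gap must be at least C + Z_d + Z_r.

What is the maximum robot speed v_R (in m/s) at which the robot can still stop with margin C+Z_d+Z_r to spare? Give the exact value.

collect terms ⇒ (1/12)·v_R² + (3/25)·v_R + (-51/500) = 0
  disc = (3/25)² − 4·(1/12)·(-51/500) = 121/2500 ; √disc = 11/50
  v_R = (−(3/25) + 11/50) / (2·(1/12)) = 3/5 m/s
check:
braking lasts T_s = (3/5)/6 = 0.1000 s
robot covers v_R·T_r = 0.6000·0.1200 = 0.0720 m before braking
braking distance = 0.6000²/(2·6.0000) = 0.0300 m
human over T_r+T_s: 0.0000·(0.1200+0.1000) = 0.0000 m
margins: 0.0800+0.0000+0.0250 = 0.1050 m
sum ≈ 0.0720+0.0300+0.0000+0.1050 ≈ 0.2070 m = S ✓

v_R_max = 3/5 m/s = 0.6000 m/s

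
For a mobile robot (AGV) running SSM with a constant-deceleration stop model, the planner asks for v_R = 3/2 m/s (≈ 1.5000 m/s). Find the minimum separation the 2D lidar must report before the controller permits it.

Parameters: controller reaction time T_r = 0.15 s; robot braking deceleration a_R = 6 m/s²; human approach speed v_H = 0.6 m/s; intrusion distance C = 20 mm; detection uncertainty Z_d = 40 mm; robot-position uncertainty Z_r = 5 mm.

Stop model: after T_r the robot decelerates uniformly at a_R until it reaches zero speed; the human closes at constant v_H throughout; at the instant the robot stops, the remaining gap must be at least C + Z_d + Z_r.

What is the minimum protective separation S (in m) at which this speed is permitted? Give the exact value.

braking lasts T_s = (3/2)/6 = 0.2500 s
reaction-phase robot travel = 1.5000·0.1500 = 0.2250 m
robot covers 1.5000·0.2500 − ½·6.0000·0.2500² = 0.1875 m while stopping
human closes 0.6000·0.4000 = 0.2400 m
margins: 0.0200+0.0400+0.0050 = 0.0650 m
S_min ≈ 0.2250+0.1875+0.2400+0.0650  ⇒  S_min = 287/400 m

S_min = 287/400 m = 0.7175 m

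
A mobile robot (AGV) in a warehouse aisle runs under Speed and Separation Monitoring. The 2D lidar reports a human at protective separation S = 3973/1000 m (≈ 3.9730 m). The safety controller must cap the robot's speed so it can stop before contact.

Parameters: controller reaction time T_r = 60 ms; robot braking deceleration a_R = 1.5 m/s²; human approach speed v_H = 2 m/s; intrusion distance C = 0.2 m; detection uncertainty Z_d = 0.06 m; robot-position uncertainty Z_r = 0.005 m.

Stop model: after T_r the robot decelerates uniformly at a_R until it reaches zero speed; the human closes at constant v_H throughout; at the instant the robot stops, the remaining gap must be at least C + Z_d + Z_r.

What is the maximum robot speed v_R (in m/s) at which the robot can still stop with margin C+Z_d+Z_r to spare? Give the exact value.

v_R_max = 9/5 m/s = 1.8000 m/s

collect terms ⇒ (1/3)·v_R² + (209/150)·v_R + (-897/250) = 0
  disc = (209/150)² − 4·(1/3)·(-897/250) = 151321/22500 ; √disc = 389/150
  v_R = (−(209/150) + 389/150) / (2·(1/3)) = 9/5 m/s
check:
stop time T_s = (9/5)/(3/2) = 1.2000 s
reaction-phase robot travel = 1.8000·0.0600 = 0.1080 m
robot under decel: 1.8000²/(2·1.5000) = 1.0800 m
person approaches 2.0000·(0.0600+1.2000) = 2.5200 m
residual clearance needed = 0.2000+0.0600+0.0050 = 0.2650 m
sum ≈ 0.1080+1.0800+2.5200+0.2650 ≈ 3.9730 m = S ✓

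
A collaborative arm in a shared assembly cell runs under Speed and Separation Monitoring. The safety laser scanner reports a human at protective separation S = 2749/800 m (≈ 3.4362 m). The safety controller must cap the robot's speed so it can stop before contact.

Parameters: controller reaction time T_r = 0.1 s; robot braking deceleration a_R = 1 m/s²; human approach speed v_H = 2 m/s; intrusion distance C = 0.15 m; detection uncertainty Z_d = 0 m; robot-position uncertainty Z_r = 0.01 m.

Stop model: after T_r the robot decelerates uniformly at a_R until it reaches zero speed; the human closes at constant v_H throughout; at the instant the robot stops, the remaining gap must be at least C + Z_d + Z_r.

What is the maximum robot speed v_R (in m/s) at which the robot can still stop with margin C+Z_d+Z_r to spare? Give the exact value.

at the boundary: (1/2)·v² + (21/10)·v + (-2461/800) = 0
  disc = (21/10)² − 4·(1/2)·(-2461/800) = 169/16 ; √disc = 13/4
  v_R = (−(21/10) + 13/4) / (2·(1/2)) = 23/20 m/s
check:
braking lasts T_s = (23/20)/1 = 1.1500 s
robot in T_r: 1.1500·0.1000 = 0.1150 m
robot under decel: 1.1500²/(2·1.0000) = 0.6613 m
person approaches 2.0000·(0.1000+1.1500) = 2.5000 m
C+Z_d+Z_r = 0.1500+0.0000+0.0100 = 0.1600 m
sum ≈ 0.1150+0.6613+2.5000+0.1600 ≈ 3.4362 m = S ✓

v_R_max = 23/20 m/s = 1.1500 m/s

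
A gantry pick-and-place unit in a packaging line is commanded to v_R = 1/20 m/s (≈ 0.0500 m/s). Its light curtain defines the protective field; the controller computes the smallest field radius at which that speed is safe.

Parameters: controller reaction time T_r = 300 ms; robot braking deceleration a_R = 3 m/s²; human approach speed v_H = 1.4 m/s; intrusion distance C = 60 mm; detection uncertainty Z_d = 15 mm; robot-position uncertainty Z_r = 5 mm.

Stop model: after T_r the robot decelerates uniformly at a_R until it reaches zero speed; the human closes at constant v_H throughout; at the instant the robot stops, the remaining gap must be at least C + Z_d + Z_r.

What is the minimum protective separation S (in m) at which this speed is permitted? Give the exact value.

S_min = 431/800 m = 0.5387 m

stop time T_s = (1/20)/3 = 0.0167 s
robot in T_r: 0.0500·0.3000 = 0.0150 m
robot covers 0.0500·0.0167 − ½·3.0000·0.0167² = 0.0004 m while stopping
person approaches 1.4000·(0.3000+0.0167) = 0.4433 m
residual clearance needed = 0.0600+0.0150+0.0050 = 0.0800 m
S_min ≈ 0.0150+0.0004+0.4433+0.0800  ⇒  S_min = 431/800 m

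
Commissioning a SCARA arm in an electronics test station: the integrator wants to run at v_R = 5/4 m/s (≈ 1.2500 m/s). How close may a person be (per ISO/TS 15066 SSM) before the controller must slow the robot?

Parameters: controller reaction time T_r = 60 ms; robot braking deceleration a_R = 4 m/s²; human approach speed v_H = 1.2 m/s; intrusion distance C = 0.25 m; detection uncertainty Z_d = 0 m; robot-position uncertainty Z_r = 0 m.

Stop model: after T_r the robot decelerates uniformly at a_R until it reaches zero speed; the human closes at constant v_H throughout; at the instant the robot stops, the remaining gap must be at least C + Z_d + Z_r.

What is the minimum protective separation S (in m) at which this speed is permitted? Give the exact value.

S_min = 15477/16000 m = 0.9673 m

stop time T_s = (5/4)/4 = 0.3125 s
robot in T_r: 1.2500·0.0600 = 0.0750 m
robot covers 1.2500·0.3125 − ½·4.0000·0.3125² = 0.1953 m while stopping
person approaches 1.2000·(0.0600+0.3125) = 0.4470 m
C+Z_d+Z_r = 0.2500+0.0000+0.0000 = 0.2500 m
S_min ≈ 0.0750+0.1953+0.4470+0.2500  ⇒  S_min = 15477/16000 m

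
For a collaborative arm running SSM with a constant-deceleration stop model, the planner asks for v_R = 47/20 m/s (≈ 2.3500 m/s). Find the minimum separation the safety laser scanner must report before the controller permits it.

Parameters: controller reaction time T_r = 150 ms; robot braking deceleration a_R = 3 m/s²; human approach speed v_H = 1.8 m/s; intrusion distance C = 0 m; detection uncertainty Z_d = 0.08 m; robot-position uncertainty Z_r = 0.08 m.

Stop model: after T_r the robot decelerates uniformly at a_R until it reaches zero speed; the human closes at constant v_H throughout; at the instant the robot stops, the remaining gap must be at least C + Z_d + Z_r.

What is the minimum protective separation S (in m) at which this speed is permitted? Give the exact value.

stop time T_s = (47/20)/3 = 0.7833 s
robot in T_r: 2.3500·0.1500 = 0.3525 m
robot under decel: 2.3500²/(2·3.0000) = 0.9204 m
person approaches 1.8000·(0.1500+0.7833) = 1.6800 m
residual clearance needed = 0.0000+0.0800+0.0800 = 0.1600 m
S_min ≈ 0.3525+0.9204+1.6800+0.1600  ⇒  S_min = 7471/2400 m

S_min = 7471/2400 m = 3.1129 m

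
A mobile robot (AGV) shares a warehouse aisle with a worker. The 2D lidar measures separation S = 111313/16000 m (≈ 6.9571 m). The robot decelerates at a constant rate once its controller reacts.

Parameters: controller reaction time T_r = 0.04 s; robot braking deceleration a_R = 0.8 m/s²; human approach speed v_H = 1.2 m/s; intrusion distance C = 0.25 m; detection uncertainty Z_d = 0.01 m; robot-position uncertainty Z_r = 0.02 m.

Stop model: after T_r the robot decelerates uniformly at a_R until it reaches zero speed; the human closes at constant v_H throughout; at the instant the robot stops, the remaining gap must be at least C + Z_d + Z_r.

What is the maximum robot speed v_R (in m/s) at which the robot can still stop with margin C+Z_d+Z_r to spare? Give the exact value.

quadratic (5/8)·v² + (77/50)·v + (-21213/3200) = 0
  disc = (77/50)² − 4·(5/8)·(-21213/3200) = 3031081/160000 ; √disc = 1741/400
  v_R = (−(77/50) + 1741/400) / (2·(5/8)) = 9/4 m/s
check:
T_s = v_R/a_R = (9/4)/(4/5) = 2.8125 s
robot covers v_R·T_r = 2.2500·0.0400 = 0.0900 m before braking
robot covers 2.2500·2.8125 − ½·0.8000·2.8125² = 3.1641 m while stopping
person approaches 1.2000·(0.0400+2.8125) = 3.4230 m
residual clearance needed = 0.2500+0.0100+0.0200 = 0.2800 m
sum ≈ 0.0900+3.1641+3.4230+0.2800 ≈ 6.9571 m = S ✓

v_R_max = 9/4 m/s = 2.2500 m/s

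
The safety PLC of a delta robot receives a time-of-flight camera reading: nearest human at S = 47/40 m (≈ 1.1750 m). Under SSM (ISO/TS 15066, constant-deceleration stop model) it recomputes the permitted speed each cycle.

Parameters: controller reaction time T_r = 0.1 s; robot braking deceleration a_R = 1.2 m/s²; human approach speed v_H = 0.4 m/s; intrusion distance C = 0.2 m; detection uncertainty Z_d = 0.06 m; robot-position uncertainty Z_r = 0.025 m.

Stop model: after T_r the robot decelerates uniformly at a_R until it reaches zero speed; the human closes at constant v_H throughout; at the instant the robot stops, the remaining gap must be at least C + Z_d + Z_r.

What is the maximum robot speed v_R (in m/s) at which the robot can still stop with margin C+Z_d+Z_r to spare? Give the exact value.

v_R_max = 1 m/s = 1.0000 m/s

quadratic (5/12)·v² + (13/30)·v + (-17/20) = 0
  disc = (13/30)² − 4·(5/12)·(-17/20) = 361/225 ; √disc = 19/15
  v_R = (−(13/30) + 19/15) / (2·(5/12)) = 1 m/s
check:
T_s = v_R/a_R = 1/(6/5) = 0.8333 s
reaction-phase robot travel = 1.0000·0.1000 = 0.1000 m
robot under decel: 1.0000²/(2·1.2000) = 0.4167 m
human over T_r+T_s: 0.4000·(0.1000+0.8333) = 0.3733 m
C+Z_d+Z_r = 0.2000+0.0600+0.0250 = 0.2850 m
sum ≈ 0.1000+0.4167+0.3733+0.2850 ≈ 1.1750 m = S ✓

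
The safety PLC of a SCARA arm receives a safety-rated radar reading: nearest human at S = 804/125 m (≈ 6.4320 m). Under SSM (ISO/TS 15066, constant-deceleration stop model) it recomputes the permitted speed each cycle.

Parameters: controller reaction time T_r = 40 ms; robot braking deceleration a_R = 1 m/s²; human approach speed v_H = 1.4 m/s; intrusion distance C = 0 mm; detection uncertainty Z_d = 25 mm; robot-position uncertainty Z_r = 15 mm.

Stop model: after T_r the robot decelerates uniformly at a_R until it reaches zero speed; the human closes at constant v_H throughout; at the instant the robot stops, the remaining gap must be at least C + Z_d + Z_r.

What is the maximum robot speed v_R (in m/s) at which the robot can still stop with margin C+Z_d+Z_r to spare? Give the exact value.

quadratic (1/2)·v² + (36/25)·v + (-792/125) = 0
  disc = (36/25)² − 4·(1/2)·(-792/125) = 9216/625 ; √disc = 96/25
  v_R = (−(36/25) + 96/25) / (2·(1/2)) = 12/5 m/s
check:
stop time T_s = (12/5)/1 = 2.4000 s
robot in T_r: 2.4000·0.0400 = 0.0960 m
braking distance = 2.4000²/(2·1.0000) = 2.8800 m
human closes 1.4000·2.4400 = 3.4160 m
residual clearance needed = 0.0000+0.0250+0.0150 = 0.0400 m
sum ≈ 0.0960+2.8800+3.4160+0.0400 ≈ 6.4320 m = S ✓

v_R_max = 12/5 m/s = 2.4000 m/s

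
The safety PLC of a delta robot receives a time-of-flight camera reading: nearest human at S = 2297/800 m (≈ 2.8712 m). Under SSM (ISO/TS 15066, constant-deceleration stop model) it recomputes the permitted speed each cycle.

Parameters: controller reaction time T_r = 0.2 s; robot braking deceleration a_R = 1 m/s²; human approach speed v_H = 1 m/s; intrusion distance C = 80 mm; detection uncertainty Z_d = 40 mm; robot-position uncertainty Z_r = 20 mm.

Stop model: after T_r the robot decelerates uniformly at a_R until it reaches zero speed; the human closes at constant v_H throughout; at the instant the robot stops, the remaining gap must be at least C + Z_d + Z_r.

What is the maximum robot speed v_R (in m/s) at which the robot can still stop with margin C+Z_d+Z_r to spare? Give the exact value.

v_R_max = 27/20 m/s = 1.3500 m/s

collect terms ⇒ (1/2)·v_R² + (6/5)·v_R + (-81/32) = 0
  disc = (6/5)² − 4·(1/2)·(-81/32) = 2601/400 ; √disc = 51/20
  v_R = (−(6/5) + 51/20) / (2·(1/2)) = 27/20 m/s
check:
T_s = v_R/a_R = (27/20)/1 = 1.3500 s
reaction-phase robot travel = 1.3500·0.2000 = 0.2700 m
robot covers 1.3500·1.3500 − ½·1.0000·1.3500² = 0.9113 m while stopping
person approaches 1.0000·(0.2000+1.3500) = 1.5500 m
residual clearance needed = 0.0800+0.0400+0.0200 = 0.1400 m
sum ≈ 0.2700+0.9113+1.5500+0.1400 ≈ 2.8712 m = S ✓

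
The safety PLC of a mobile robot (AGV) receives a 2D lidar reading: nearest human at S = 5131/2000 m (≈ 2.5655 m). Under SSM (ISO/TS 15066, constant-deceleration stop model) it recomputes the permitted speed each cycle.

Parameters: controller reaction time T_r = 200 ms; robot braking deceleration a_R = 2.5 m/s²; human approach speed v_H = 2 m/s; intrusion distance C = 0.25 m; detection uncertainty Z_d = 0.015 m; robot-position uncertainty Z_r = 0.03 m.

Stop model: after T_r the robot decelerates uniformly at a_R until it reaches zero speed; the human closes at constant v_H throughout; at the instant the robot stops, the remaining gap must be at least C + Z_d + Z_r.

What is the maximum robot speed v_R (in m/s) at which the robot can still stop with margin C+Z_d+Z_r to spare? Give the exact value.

v_R_max = 29/20 m/s = 1.4500 m/s

quadratic (1/5)·v² + (1)·v + (-3741/2000) = 0
  disc = (1)² − 4·(1/5)·(-3741/2000) = 6241/2500 ; √disc = 79/50
  v_R = (−(1) + 79/50) / (2·(1/5)) = 29/20 m/s
check:
stop time T_s = (29/20)/(5/2) = 0.5800 s
reaction-phase robot travel = 1.4500·0.2000 = 0.2900 m
robot covers 1.4500·0.5800 − ½·2.5000·0.5800² = 0.4205 m while stopping
human over T_r+T_s: 2.0000·(0.2000+0.5800) = 1.5600 m
C+Z_d+Z_r = 0.2500+0.0150+0.0300 = 0.2950 m
sum ≈ 0.2900+0.4205+1.5600+0.2950 ≈ 2.5655 m = S ✓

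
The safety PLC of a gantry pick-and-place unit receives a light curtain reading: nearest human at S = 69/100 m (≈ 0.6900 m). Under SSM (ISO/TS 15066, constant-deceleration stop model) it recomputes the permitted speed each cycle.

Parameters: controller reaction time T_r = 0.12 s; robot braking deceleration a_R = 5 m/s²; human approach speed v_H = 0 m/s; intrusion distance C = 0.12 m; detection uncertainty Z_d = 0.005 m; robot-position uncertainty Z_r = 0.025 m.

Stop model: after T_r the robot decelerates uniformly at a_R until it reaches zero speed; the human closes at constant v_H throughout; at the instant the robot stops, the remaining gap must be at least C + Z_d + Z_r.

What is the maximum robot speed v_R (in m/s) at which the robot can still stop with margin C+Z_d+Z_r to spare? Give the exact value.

collect terms ⇒ (1/10)·v_R² + (3/25)·v_R + (-27/50) = 0
  disc = (3/25)² − 4·(1/10)·(-27/50) = 144/625 ; √disc = 12/25
  v_R = (−(3/25) + 12/25) / (2·(1/10)) = 9/5 m/s
check:
braking lasts T_s = (9/5)/5 = 0.3600 s
robot in T_r: 1.8000·0.1200 = 0.2160 m
robot under decel: 1.8000²/(2·5.0000) = 0.3240 m
human closes 0.0000·0.4800 = 0.0000 m
margins: 0.1200+0.0050+0.0250 = 0.1500 m
sum ≈ 0.2160+0.3240+0.0000+0.1500 ≈ 0.6900 m = S ✓

v_R_max = 9/5 m/s = 1.8000 m/s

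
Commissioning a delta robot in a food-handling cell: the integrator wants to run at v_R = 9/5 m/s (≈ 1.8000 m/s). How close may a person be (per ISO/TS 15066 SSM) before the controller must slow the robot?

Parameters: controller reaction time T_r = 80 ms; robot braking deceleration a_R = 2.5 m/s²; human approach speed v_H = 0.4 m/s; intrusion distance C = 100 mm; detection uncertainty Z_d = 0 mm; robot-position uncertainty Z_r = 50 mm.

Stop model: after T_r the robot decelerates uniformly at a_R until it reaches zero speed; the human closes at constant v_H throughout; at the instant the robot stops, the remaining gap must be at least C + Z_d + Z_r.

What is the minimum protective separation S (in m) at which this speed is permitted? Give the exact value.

braking lasts T_s = (9/5)/(5/2) = 0.7200 s
robot in T_r: 1.8000·0.0800 = 0.1440 m
braking distance = 1.8000²/(2·2.5000) = 0.6480 m
human over T_r+T_s: 0.4000·(0.0800+0.7200) = 0.3200 m
residual clearance needed = 0.1000+0.0000+0.0500 = 0.1500 m
S_min ≈ 0.1440+0.6480+0.3200+0.1500  ⇒  S_min = 631/500 m

S_min = 631/500 m = 1.2620 m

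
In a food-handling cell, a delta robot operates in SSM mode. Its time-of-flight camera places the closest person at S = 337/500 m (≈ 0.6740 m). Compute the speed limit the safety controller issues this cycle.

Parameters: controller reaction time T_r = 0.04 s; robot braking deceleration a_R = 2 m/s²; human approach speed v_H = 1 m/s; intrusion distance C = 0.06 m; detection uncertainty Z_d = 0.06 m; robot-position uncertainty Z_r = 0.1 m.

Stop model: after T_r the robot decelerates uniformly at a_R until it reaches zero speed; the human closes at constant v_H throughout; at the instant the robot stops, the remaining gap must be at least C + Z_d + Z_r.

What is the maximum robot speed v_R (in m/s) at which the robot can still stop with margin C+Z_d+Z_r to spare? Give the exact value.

at the boundary: (1/4)·v² + (27/50)·v + (-207/500) = 0
  disc = (27/50)² − 4·(1/4)·(-207/500) = 441/625 ; √disc = 21/25
  v_R = (−(27/50) + 21/25) / (2·(1/4)) = 3/5 m/s
check:
braking lasts T_s = (3/5)/2 = 0.3000 s
robot in T_r: 0.6000·0.0400 = 0.0240 m
robot covers 0.6000·0.3000 − ½·2.0000·0.3000² = 0.0900 m while stopping
human over T_r+T_s: 1.0000·(0.0400+0.3000) = 0.3400 m
C+Z_d+Z_r = 0.0600+0.0600+0.1000 = 0.2200 m
sum ≈ 0.0240+0.0900+0.3400+0.2200 ≈ 0.6740 m = S ✓

v_R_max = 3/5 m/s = 0.6000 m/s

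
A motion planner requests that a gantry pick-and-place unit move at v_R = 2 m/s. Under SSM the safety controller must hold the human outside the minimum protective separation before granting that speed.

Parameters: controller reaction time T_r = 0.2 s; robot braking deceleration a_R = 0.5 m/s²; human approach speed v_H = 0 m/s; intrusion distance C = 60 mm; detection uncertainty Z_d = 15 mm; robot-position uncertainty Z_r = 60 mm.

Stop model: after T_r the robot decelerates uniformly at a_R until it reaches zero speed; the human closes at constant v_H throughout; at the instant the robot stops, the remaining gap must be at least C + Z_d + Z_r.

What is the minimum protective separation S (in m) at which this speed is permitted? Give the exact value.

S_min = 907/200 m = 4.5350 m

T_s = v_R/a_R = 2/(1/2) = 4.0000 s
reaction-phase robot travel = 2.0000·0.2000 = 0.4000 m
braking distance = 2.0000²/(2·0.5000) = 4.0000 m
person approaches 0.0000·(0.2000+4.0000) = 0.0000 m
C+Z_d+Z_r = 0.0600+0.0150+0.0600 = 0.1350 m
S_min ≈ 0.4000+4.0000+0.0000+0.1350  ⇒  S_min = 907/200 m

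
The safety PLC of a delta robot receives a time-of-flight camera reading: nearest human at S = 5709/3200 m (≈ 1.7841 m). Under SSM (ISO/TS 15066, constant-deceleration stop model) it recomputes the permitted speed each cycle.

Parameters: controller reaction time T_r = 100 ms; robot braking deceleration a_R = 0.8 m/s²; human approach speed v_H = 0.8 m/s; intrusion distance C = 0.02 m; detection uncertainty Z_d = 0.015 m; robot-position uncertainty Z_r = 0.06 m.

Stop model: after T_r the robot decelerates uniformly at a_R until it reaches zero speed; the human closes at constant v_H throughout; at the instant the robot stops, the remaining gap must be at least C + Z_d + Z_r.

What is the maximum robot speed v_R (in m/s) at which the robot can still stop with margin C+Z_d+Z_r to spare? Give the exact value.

at the boundary: (5/8)·v² + (11/10)·v + (-5149/3200) = 0
  disc = (11/10)² − 4·(5/8)·(-5149/3200) = 33489/6400 ; √disc = 183/80
  v_R = (−(11/10) + 183/80) / (2·(5/8)) = 19/20 m/s
check:
stop time T_s = (19/20)/(4/5) = 1.1875 s
robot in T_r: 0.9500·0.1000 = 0.0950 m
braking distance = 0.9500²/(2·0.8000) = 0.5641 m
human over T_r+T_s: 0.8000·(0.1000+1.1875) = 1.0300 m
margins: 0.0200+0.0150+0.0600 = 0.0950 m
sum ≈ 0.0950+0.5641+1.0300+0.0950 ≈ 1.7841 m = S ✓

v_R_max = 19/20 m/s = 0.9500 m/s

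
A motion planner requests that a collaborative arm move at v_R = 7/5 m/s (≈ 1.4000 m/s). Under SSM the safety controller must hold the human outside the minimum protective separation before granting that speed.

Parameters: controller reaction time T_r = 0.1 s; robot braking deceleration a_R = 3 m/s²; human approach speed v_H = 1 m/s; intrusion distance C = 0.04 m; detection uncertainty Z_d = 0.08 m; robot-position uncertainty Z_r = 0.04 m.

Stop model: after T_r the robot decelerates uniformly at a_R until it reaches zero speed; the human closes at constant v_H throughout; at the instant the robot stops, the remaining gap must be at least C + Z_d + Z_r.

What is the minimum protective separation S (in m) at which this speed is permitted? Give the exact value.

braking lasts T_s = (7/5)/3 = 0.4667 s
robot in T_r: 1.4000·0.1000 = 0.1400 m
robot covers 1.4000·0.4667 − ½·3.0000·0.4667² = 0.3267 m while stopping
human closes 1.0000·0.5667 = 0.5667 m
residual clearance needed = 0.0400+0.0800+0.0400 = 0.1600 m
S_min ≈ 0.1400+0.3267+0.5667+0.1600  ⇒  S_min = 179/150 m

S_min = 179/150 m = 1.1933 m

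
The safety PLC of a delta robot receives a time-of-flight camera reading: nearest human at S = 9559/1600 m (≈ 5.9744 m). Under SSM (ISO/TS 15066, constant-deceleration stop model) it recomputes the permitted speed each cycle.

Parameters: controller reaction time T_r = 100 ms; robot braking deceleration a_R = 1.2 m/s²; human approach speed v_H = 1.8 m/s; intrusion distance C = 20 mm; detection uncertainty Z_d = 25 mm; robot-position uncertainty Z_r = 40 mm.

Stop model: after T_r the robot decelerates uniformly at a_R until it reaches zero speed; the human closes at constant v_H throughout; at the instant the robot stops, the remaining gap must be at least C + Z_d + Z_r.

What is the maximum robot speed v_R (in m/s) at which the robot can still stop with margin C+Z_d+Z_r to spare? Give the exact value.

v_R_max = 9/4 m/s = 2.2500 m/s

quadratic (5/12)·v² + (8/5)·v + (-1827/320) = 0
  disc = (8/5)² − 4·(5/12)·(-1827/320) = 19321/1600 ; √disc = 139/40
  v_R = (−(8/5) + 139/40) / (2·(5/12)) = 9/4 m/s
check:
T_s = v_R/a_R = (9/4)/(6/5) = 1.8750 s
robot covers v_R·T_r = 2.2500·0.1000 = 0.2250 m before braking
robot covers 2.2500·1.8750 − ½·1.2000·1.8750² = 2.1094 m while stopping
person approaches 1.8000·(0.1000+1.8750) = 3.5550 m
residual clearance needed = 0.0200+0.0250+0.0400 = 0.0850 m
sum ≈ 0.2250+2.1094+3.5550+0.0850 ≈ 5.9744 m = S ✓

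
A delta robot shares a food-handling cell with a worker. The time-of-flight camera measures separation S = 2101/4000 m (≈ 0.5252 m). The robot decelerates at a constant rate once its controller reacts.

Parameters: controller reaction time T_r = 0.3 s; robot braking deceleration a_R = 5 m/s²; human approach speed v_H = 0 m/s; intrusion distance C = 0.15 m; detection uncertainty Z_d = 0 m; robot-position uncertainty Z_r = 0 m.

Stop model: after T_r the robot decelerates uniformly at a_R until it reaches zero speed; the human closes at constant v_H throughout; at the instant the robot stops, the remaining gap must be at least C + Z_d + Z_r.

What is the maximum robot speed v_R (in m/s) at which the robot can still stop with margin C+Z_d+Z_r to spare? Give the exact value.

v_R_max = 19/20 m/s = 0.9500 m/s

quadratic (1/10)·v² + (3/10)·v + (-1501/4000) = 0
  disc = (3/10)² − 4·(1/10)·(-1501/4000) = 2401/10000 ; √disc = 49/100
  v_R = (−(3/10) + 49/100) / (2·(1/10)) = 19/20 m/s
check:
stop time T_s = (19/20)/5 = 0.1900 s
robot in T_r: 0.9500·0.3000 = 0.2850 m
robot under decel: 0.9500²/(2·5.0000) = 0.0902 m
human over T_r+T_s: 0.0000·(0.3000+0.1900) = 0.0000 m
residual clearance needed = 0.1500+0.0000+0.0000 = 0.1500 m
sum ≈ 0.2850+0.0902+0.0000+0.1500 ≈ 0.5252 m = S ✓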